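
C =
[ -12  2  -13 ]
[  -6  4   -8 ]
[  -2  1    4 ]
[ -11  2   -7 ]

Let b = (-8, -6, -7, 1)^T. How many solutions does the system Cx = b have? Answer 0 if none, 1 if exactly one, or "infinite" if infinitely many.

Row reduce the augmented matrix [C | b].
R2 ← R2 − (1/2)·R1: [0, 3, -3/2, -2]
R3 ← R3 − (1/6)·R1: [0, 2/3, 37/6, -17/3]
R4 ← R4 − (11/12)·R1: [0, 1/6, 59/12, 25/3]
R3 ← R3 − (2/9)·R2: [0, 0, 13/2, -47/9]
R4 ← R4 − (1/18)·R2: [0, 0, 5, 76/9]
R4 ← R4 − (10/13)·R3: [0, 0, 0, 162/13]
The echelon form has 4 nonzero rows; the last pivot sits in the augmented column, so rank(C) = 3 but rank([C|b]) = 4.
Since the ranks differ, the system is inconsistent.
It has no solutions.

0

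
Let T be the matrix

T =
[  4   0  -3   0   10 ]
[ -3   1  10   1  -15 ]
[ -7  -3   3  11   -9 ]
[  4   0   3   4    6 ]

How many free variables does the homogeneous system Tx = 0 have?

Row reduce to echelon form.
R2 ← R2 + (3/4)·R1: [0, 1, 31/4, 1, -15/2]
R3 ← R3 + (7/4)·R1: [0, -3, -9/4, 11, 17/2]
R4 ← R4 − R1: [0, 0, 6, 4, -4]
R3 ← R3 + (3)·R2: [0, 0, 21, 14, -14]
R4 ← R4 − (2/7)·R3: [0, 0, 0, 0, 0]
3 nonzero rows, so rank(T) = 3.
T has 5 columns; by rank–nullity, nullity = 5 − 3 = 2.

2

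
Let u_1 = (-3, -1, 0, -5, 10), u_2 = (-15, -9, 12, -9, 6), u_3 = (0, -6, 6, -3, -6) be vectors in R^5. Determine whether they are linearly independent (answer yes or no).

Form the matrix with these vectors as rows and row reduce.
R2 ← R2 − (5)·R1: [0, -4, 12, 16, -44]
R3 ← R3 − (3/2)·R2: [0, 0, -12, -27, 60]
3 nonzero rows, so the 3 vectors span a space of dimension 3.
Since 3 = 3, the vectors are linearly independent.

yes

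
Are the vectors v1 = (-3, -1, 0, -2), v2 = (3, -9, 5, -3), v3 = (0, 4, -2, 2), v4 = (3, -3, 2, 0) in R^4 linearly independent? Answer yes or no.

no

Form the matrix with these vectors as rows and row reduce.
R2 ← R2 + R1: [0, -10, 5, -5]
R4 ← R4 + R1: [0, -4, 2, -2]
R3 ← R3 + (2/5)·R2: [0, 0, 0, 0]
R4 ← R4 − (2/5)·R2: [0, 0, 0, 0]
2 nonzero rows, so the 4 vectors span a space of dimension 2.
Since 2 < 4, the vectors are linearly dependent.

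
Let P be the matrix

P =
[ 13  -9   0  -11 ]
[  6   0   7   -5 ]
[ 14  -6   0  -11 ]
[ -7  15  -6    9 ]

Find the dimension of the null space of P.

Row reduce to echelon form.
R2 ← R2 − (6/13)·R1: [0, 54/13, 7, 1/13]
R3 ← R3 − (14/13)·R1: [0, 48/13, 0, 11/13]
R4 ← R4 + (7/13)·R1: [0, 132/13, -6, 40/13]
R3 ← R3 − (8/9)·R2: [0, 0, -56/9, 7/9]
R4 ← R4 − (22/9)·R2: [0, 0, -208/9, 26/9]
R4 ← R4 − (26/7)·R3: [0, 0, 0, 0]
3 nonzero rows, so rank(P) = 3.
P has 4 columns; by rank–nullity, nullity = 4 − 3 = 1.

1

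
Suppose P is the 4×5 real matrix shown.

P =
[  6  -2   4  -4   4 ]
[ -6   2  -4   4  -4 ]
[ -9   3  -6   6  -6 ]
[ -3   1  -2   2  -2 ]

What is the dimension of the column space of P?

1

Row reduce to echelon form.
R2 ← R2 + R1: [0, 0, 0, 0, 0]
R3 ← R3 + (3/2)·R1: [0, 0, 0, 0, 0]
R4 ← R4 + (1/2)·R1: [0, 0, 0, 0, 0]
Echelon form has 1 nonzero row, so rank(P) = 1.
The column space has dimension equal to the rank: 1.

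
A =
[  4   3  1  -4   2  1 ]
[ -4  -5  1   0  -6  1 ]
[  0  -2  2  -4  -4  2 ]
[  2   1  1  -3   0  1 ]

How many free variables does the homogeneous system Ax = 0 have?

Row reduce to echelon form.
R2 ← R2 + R1: [0, -2, 2, -4, -4, 2]
R4 ← R4 − (1/2)·R1: [0, -1/2, 1/2, -1, -1, 1/2]
R3 ← R3 − R2: [0, 0, 0, 0, 0, 0]
R4 ← R4 − (1/4)·R2: [0, 0, 0, 0, 0, 0]
2 nonzero rows, so rank(A) = 2.
A has 6 columns; by rank–nullity, nullity = 6 − 2 = 4.

4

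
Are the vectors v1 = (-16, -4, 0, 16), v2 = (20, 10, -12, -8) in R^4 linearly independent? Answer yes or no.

Form the matrix with these vectors as rows and row reduce.
R2 ← R2 + (5/4)·R1: [0, 5, -12, 12]
2 nonzero rows, so the 2 vectors span a space of dimension 2.
Since 2 = 2, the vectors are linearly independent.

yes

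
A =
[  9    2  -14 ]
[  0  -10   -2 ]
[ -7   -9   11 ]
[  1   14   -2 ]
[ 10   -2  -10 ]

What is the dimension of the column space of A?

3

Row reduce to echelon form.
R3 ← R3 + (7/9)·R1: [0, -67/9, 1/9]
R4 ← R4 − (1/9)·R1: [0, 124/9, -4/9]
R5 ← R5 − (10/9)·R1: [0, -38/9, 50/9]
R3 ← R3 − (67/90)·R2: [0, 0, 8/5]
R4 ← R4 + (62/45)·R2: [0, 0, -16/5]
R5 ← R5 − (19/45)·R2: [0, 0, 32/5]
R4 ← R4 + (2)·R3: [0, 0, 0]
R5 ← R5 − (4)·R3: [0, 0, 0]
Echelon form has 3 nonzero rows, so rank(A) = 3.
The column space has dimension equal to the rank: 3.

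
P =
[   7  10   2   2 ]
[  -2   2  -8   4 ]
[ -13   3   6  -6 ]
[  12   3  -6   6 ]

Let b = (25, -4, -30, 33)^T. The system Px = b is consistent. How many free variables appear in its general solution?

Row reduce the augmented matrix [P | b].
R2 ← R2 + (2/7)·R1: [0, 34/7, -52/7, 32/7, 22/7]
R3 ← R3 + (13/7)·R1: [0, 151/7, 68/7, -16/7, 115/7]
R4 ← R4 − (12/7)·R1: [0, -99/7, -66/7, 18/7, -69/7]
R3 ← R3 − (151/34)·R2: [0, 0, 726/17, -384/17, 42/17]
R4 ← R4 + (99/34)·R2: [0, 0, -528/17, 270/17, -12/17]
R4 ← R4 + (8/11)·R3: [0, 0, 0, -6/11, 12/11]
The echelon form has 4 nonzero rows, and every pivot lies in the first 4 columns, so rank(P) = rank([P|b]) = 4.
The system is consistent.
Free variables = (unknowns) − (rank) = 4 − 4 = 0.

0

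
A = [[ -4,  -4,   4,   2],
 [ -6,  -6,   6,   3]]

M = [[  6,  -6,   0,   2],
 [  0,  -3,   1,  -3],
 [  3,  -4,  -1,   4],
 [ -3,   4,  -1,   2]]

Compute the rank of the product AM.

First compute AM:
[[-18,  28, -10,  24],
 [-27,  42, -15,  36]]
Now row reduce the product.
R2 ← R2 − (3/2)·R1: [0, 0, 0, 0]
1 nonzero row, so rank(AM) = 1.

1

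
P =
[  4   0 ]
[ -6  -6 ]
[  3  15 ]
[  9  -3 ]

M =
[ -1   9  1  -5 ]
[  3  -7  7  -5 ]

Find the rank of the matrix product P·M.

2

First compute PM:
[[ -4,  36,   4, -20],
 [-12, -12, -48,  60],
 [ 42, -78, 108, -90],
 [-18, 102, -12, -30]]
Now row reduce the product.
R2 ← R2 − (3)·R1: [0, -120, -60, 120]
R3 ← R3 + (21/2)·R1: [0, 300, 150, -300]
R4 ← R4 − (9/2)·R1: [0, -60, -30, 60]
R3 ← R3 + (5/2)·R2: [0, 0, 0, 0]
R4 ← R4 − (1/2)·R2: [0, 0, 0, 0]
2 nonzero rows, so rank(PM) = 2.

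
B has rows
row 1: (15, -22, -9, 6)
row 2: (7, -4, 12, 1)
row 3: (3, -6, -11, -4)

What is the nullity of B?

1

Row reduce to echelon form.
R2 ← R2 − (7/15)·R1: [0, 94/15, 81/5, -9/5]
R3 ← R3 − (1/5)·R1: [0, -8/5, -46/5, -26/5]
R3 ← R3 + (12/47)·R2: [0, 0, -238/47, -266/47]
3 nonzero rows, so rank(B) = 3.
B has 4 columns; by rank–nullity, nullity = 4 − 3 = 1.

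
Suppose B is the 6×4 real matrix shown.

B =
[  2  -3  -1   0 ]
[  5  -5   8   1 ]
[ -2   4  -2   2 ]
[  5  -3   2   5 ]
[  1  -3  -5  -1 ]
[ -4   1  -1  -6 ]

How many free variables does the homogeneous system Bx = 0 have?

Row reduce to echelon form.
R2 ← R2 − (5/2)·R1: [0, 5/2, 21/2, 1]
R3 ← R3 + R1: [0, 1, -3, 2]
R4 ← R4 − (5/2)·R1: [0, 9/2, 9/2, 5]
R5 ← R5 − (1/2)·R1: [0, -3/2, -9/2, -1]
R6 ← R6 + (2)·R1: [0, -5, -3, -6]
R3 ← R3 − (2/5)·R2: [0, 0, -36/5, 8/5]
R4 ← R4 − (9/5)·R2: [0, 0, -72/5, 16/5]
R5 ← R5 + (3/5)·R2: [0, 0, 9/5, -2/5]
R6 ← R6 + (2)·R2: [0, 0, 18, -4]
R4 ← R4 − (2)·R3: [0, 0, 0, 0]
R5 ← R5 + (1/4)·R3: [0, 0, 0, 0]
R6 ← R6 + (5/2)·R3: [0, 0, 0, 0]
3 nonzero rows, so rank(B) = 3.
B has 4 columns; by rank–nullity, nullity = 4 − 3 = 1.

1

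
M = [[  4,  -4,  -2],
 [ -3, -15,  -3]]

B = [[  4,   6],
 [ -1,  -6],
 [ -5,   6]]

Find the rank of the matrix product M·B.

First compute MB:
[[ 30,  36],
 [ 18,  54]]
Now row reduce the product.
R2 ← R2 − (3/5)·R1: [0, 162/5]
2 nonzero rows, so rank(MB) = 2.

2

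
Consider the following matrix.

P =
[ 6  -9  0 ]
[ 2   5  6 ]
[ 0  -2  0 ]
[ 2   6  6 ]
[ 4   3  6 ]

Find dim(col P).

3

Row reduce to echelon form.
R2 ← R2 − (1/3)·R1: [0, 8, 6]
R4 ← R4 − (1/3)·R1: [0, 9, 6]
R5 ← R5 − (2/3)·R1: [0, 9, 6]
R3 ← R3 + (1/4)·R2: [0, 0, 3/2]
R4 ← R4 − (9/8)·R2: [0, 0, -3/4]
R5 ← R5 − (9/8)·R2: [0, 0, -3/4]
R4 ← R4 + (1/2)·R3: [0, 0, 0]
R5 ← R5 + (1/2)·R3: [0, 0, 0]
Echelon form has 3 nonzero rows, so rank(P) = 3.
The column space has dimension equal to the rank: 3.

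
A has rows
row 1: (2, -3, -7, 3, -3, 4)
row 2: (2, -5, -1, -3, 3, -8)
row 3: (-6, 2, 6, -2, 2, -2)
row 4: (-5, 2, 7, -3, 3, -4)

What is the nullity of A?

Row reduce to echelon form.
R2 ← R2 − R1: [0, -2, 6, -6, 6, -12]
R3 ← R3 + (3)·R1: [0, -7, -15, 7, -7, 10]
R4 ← R4 + (5/2)·R1: [0, -11/2, -21/2, 9/2, -9/2, 6]
R3 ← R3 − (7/2)·R2: [0, 0, -36, 28, -28, 52]
R4 ← R4 − (11/4)·R2: [0, 0, -27, 21, -21, 39]
R4 ← R4 − (3/4)·R3: [0, 0, 0, 0, 0, 0]
3 nonzero rows, so rank(A) = 3.
A has 6 columns; by rank–nullity, nullity = 6 − 3 = 3.

3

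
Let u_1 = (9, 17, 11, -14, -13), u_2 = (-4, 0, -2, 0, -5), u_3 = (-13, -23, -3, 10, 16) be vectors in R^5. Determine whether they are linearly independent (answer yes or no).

yes

Form the matrix with these vectors as rows and row reduce.
R2 ← R2 + (4/9)·R1: [0, 68/9, 26/9, -56/9, -97/9]
R3 ← R3 + (13/9)·R1: [0, 14/9, 116/9, -92/9, -25/9]
R3 ← R3 − (7/34)·R2: [0, 0, 209/17, -152/17, -19/34]
3 nonzero rows, so the 3 vectors span a space of dimension 3.
Since 3 = 3, the vectors are linearly independent.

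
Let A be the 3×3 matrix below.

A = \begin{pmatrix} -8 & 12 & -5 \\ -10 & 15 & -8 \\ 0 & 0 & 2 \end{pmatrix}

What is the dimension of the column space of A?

Row reduce to echelon form.
R2 ← R2 − (5/4)·R1: [0, 0, -7/4]
R3 ← R3 + (8/7)·R2: [0, 0, 0]
Echelon form has 2 nonzero rows, so rank(A) = 2.
The column space has dimension equal to the rank: 2.

2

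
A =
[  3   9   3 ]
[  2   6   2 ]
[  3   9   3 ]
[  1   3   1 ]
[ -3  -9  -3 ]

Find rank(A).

1

Row reduce to echelon form.
R2 ← R2 − (2/3)·R1: [0, 0, 0]
R3 ← R3 − R1: [0, 0, 0]
R4 ← R4 − (1/3)·R1: [0, 0, 0]
R5 ← R5 + R1: [0, 0, 0]
Echelon form has 1 nonzero row, so rank(A) = 1.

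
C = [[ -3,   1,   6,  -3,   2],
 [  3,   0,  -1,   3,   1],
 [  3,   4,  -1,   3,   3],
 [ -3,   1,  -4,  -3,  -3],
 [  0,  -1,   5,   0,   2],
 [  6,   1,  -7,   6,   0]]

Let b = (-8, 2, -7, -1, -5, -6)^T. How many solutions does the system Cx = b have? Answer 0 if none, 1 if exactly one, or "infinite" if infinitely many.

0

Row reduce the augmented matrix [C | b].
R2 ← R2 + R1: [0, 1, 5, 0, 3, -6]
R3 ← R3 + R1: [0, 5, 5, 0, 5, -15]
R4 ← R4 − R1: [0, 0, -10, 0, -5, 7]
R6 ← R6 + (2)·R1: [0, 3, 5, 0, 4, -22]
R3 ← R3 − (5)·R2: [0, 0, -20, 0, -10, 15]
R5 ← R5 + R2: [0, 0, 10, 0, 5, -11]
R6 ← R6 − (3)·R2: [0, 0, -10, 0, -5, -4]
R4 ← R4 − (1/2)·R3: [0, 0, 0, 0, 0, -1/2]
R5 ← R5 + (1/2)·R3: [0, 0, 0, 0, 0, -7/2]
R6 ← R6 − (1/2)·R3: [0, 0, 0, 0, 0, -23/2]
R5 ← R5 − (7)·R4: [0, 0, 0, 0, 0, 0]
R6 ← R6 − (23)·R4: [0, 0, 0, 0, 0, 0]
The echelon form has 4 nonzero rows; the last pivot sits in the augmented column, so rank(C) = 3 but rank([C|b]) = 4.
Since the ranks differ, the system is inconsistent.
It has no solutions.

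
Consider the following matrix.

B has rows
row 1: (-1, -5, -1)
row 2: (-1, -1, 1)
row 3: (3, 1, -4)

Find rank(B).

2

Row reduce to echelon form.
R2 ← R2 − R1: [0, 4, 2]
R3 ← R3 + (3)·R1: [0, -14, -7]
R3 ← R3 + (7/2)·R2: [0, 0, 0]
Echelon form has 2 nonzero rows, so rank(B) = 2.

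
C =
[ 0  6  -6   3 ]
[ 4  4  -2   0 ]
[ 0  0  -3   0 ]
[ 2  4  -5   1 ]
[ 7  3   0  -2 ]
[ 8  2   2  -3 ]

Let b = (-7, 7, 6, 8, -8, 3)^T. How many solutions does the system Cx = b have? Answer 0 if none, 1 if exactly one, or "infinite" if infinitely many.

0

Row reduce the augmented matrix [C | b].
Swap R1 ↔ R2
R4 ← R4 − (1/2)·R1: [0, 2, -4, 1, 9/2]
R5 ← R5 − (7/4)·R1: [0, -4, 7/2, -2, -81/4]
R6 ← R6 − (2)·R1: [0, -6, 6, -3, -11]
R4 ← R4 − (1/3)·R2: [0, 0, -2, 0, 41/6]
R5 ← R5 + (2/3)·R2: [0, 0, -1/2, 0, -299/12]
R6 ← R6 + R2: [0, 0, 0, 0, -18]
R4 ← R4 − (2/3)·R3: [0, 0, 0, 0, 17/6]
R5 ← R5 − (1/6)·R3: [0, 0, 0, 0, -311/12]
R5 ← R5 + (311/34)·R4: [0, 0, 0, 0, 0]
R6 ← R6 + (108/17)·R4: [0, 0, 0, 0, 0]
The echelon form has 4 nonzero rows; the last pivot sits in the augmented column, so rank(C) = 3 but rank([C|b]) = 4.
Since the ranks differ, the system is inconsistent.
It has no solutions.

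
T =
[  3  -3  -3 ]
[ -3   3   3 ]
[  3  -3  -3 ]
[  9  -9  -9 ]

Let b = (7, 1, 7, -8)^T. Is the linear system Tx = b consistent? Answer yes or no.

no

Row reduce the augmented matrix [T | b].
R2 ← R2 + R1: [0, 0, 0, 8]
R3 ← R3 − R1: [0, 0, 0, 0]
R4 ← R4 − (3)·R1: [0, 0, 0, -29]
R4 ← R4 + (29/8)·R2: [0, 0, 0, 0]
The echelon form has 2 nonzero rows; the last pivot sits in the augmented column, so rank(T) = 1 but rank([T|b]) = 2.
Since the ranks differ, the system is inconsistent.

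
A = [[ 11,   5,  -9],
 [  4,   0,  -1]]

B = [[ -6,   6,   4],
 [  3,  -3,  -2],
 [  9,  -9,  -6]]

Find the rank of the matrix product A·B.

1

First compute AB:
[[-132, 132,  88],
 [-33,  33,  22]]
Now row reduce the product.
R2 ← R2 − (1/4)·R1: [0, 0, 0]
1 nonzero row, so rank(AB) = 1.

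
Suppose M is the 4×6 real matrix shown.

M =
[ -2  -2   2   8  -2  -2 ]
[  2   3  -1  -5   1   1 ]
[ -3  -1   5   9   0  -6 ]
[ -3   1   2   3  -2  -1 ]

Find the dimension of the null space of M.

2

Row reduce to echelon form.
R2 ← R2 + R1: [0, 1, 1, 3, -1, -1]
R3 ← R3 − (3/2)·R1: [0, 2, 2, -3, 3, -3]
R4 ← R4 − (3/2)·R1: [0, 4, -1, -9, 1, 2]
R3 ← R3 − (2)·R2: [0, 0, 0, -9, 5, -1]
R4 ← R4 − (4)·R2: [0, 0, -5, -21, 5, 6]
Swap R3 ↔ R4
4 nonzero rows, so rank(M) = 4.
M has 6 columns; by rank–nullity, nullity = 6 − 4 = 2.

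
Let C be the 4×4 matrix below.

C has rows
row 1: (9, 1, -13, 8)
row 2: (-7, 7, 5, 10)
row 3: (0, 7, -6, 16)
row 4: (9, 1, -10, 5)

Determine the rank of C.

Row reduce to echelon form.
R2 ← R2 + (7/9)·R1: [0, 70/9, -46/9, 146/9]
R4 ← R4 − R1: [0, 0, 3, -3]
R3 ← R3 − (9/10)·R2: [0, 0, -7/5, 7/5]
R4 ← R4 + (15/7)·R3: [0, 0, 0, 0]
Echelon form has 3 nonzero rows, so rank(C) = 3.

3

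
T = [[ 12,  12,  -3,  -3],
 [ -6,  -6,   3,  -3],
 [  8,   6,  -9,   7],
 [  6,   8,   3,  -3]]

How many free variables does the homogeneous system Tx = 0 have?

Row reduce to echelon form.
R2 ← R2 + (1/2)·R1: [0, 0, 3/2, -9/2]
R3 ← R3 − (2/3)·R1: [0, -2, -7, 9]
R4 ← R4 − (1/2)·R1: [0, 2, 9/2, -3/2]
Swap R2 ↔ R3
R4 ← R4 + R2: [0, 0, -5/2, 15/2]
R4 ← R4 + (5/3)·R3: [0, 0, 0, 0]
3 nonzero rows, so rank(T) = 3.
T has 4 columns; by rank–nullity, nullity = 4 − 3 = 1.

1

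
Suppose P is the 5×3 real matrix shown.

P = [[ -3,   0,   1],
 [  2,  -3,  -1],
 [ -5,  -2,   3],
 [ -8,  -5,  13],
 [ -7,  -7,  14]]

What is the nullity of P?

0

Row reduce to echelon form.
R2 ← R2 + (2/3)·R1: [0, -3, -1/3]
R3 ← R3 − (5/3)·R1: [0, -2, 4/3]
R4 ← R4 − (8/3)·R1: [0, -5, 31/3]
R5 ← R5 − (7/3)·R1: [0, -7, 35/3]
R3 ← R3 − (2/3)·R2: [0, 0, 14/9]
R4 ← R4 − (5/3)·R2: [0, 0, 98/9]
R5 ← R5 − (7/3)·R2: [0, 0, 112/9]
R4 ← R4 − (7)·R3: [0, 0, 0]
R5 ← R5 − (8)·R3: [0, 0, 0]
3 nonzero rows, so rank(P) = 3.
P has 3 columns; by rank–nullity, nullity = 3 − 3 = 0.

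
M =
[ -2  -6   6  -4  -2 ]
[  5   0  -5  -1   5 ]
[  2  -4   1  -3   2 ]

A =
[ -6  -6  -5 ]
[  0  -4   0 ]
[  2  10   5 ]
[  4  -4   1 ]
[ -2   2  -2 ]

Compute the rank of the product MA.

First compute MA:
[[ 12, 108,  40],
 [-54, -66, -61],
 [-26,  30, -12]]
Now row reduce the product.
R2 ← R2 + (9/2)·R1: [0, 420, 119]
R3 ← R3 + (13/6)·R1: [0, 264, 224/3]
R3 ← R3 − (22/35)·R2: [0, 0, -2/15]
3 nonzero rows, so rank(MA) = 3.

3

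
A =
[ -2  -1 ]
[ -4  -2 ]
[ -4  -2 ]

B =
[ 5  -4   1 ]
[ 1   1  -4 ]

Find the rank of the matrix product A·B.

1

First compute AB:
[[-11,   7,   2],
 [-22,  14,   4],
 [-22,  14,   4]]
Now row reduce the product.
R2 ← R2 − (2)·R1: [0, 0, 0]
R3 ← R3 − (2)·R1: [0, 0, 0]
1 nonzero row, so rank(AB) = 1.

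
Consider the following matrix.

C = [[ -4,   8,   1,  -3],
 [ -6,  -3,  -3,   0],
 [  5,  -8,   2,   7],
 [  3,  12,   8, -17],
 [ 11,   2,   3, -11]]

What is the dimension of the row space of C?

Row reduce to echelon form.
R2 ← R2 − (3/2)·R1: [0, -15, -9/2, 9/2]
R3 ← R3 + (5/4)·R1: [0, 2, 13/4, 13/4]
R4 ← R4 + (3/4)·R1: [0, 18, 35/4, -77/4]
R5 ← R5 + (11/4)·R1: [0, 24, 23/4, -77/4]
R3 ← R3 + (2/15)·R2: [0, 0, 53/20, 77/20]
R4 ← R4 + (6/5)·R2: [0, 0, 67/20, -277/20]
R5 ← R5 + (8/5)·R2: [0, 0, -29/20, -241/20]
R4 ← R4 − (67/53)·R3: [0, 0, 0, -992/53]
R5 ← R5 + (29/53)·R3: [0, 0, 0, -527/53]
R5 ← R5 − (17/32)·R4: [0, 0, 0, 0]
Echelon form has 4 nonzero rows, so rank(C) = 4.
The row space has dimension equal to the rank: 4.

4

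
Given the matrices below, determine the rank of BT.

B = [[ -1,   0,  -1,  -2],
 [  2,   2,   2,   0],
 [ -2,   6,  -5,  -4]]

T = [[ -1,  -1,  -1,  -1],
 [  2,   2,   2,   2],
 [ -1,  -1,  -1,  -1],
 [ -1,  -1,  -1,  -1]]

First compute BT:
[[  4,   4,   4,   4],
 [  0,   0,   0,   0],
 [ 23,  23,  23,  23]]
Now row reduce the product.
R3 ← R3 − (23/4)·R1: [0, 0, 0, 0]
1 nonzero row, so rank(BT) = 1.

1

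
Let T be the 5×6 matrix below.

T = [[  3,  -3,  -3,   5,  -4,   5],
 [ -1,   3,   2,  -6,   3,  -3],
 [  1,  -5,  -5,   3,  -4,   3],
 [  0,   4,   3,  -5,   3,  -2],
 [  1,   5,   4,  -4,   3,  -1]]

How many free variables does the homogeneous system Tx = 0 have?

3

Row reduce to echelon form.
R2 ← R2 + (1/3)·R1: [0, 2, 1, -13/3, 5/3, -4/3]
R3 ← R3 − (1/3)·R1: [0, -4, -4, 4/3, -8/3, 4/3]
R5 ← R5 − (1/3)·R1: [0, 6, 5, -17/3, 13/3, -8/3]
R3 ← R3 + (2)·R2: [0, 0, -2, -22/3, 2/3, -4/3]
R4 ← R4 − (2)·R2: [0, 0, 1, 11/3, -1/3, 2/3]
R5 ← R5 − (3)·R2: [0, 0, 2, 22/3, -2/3, 4/3]
R4 ← R4 + (1/2)·R3: [0, 0, 0, 0, 0, 0]
R5 ← R5 + R3: [0, 0, 0, 0, 0, 0]
3 nonzero rows, so rank(T) = 3.
T has 6 columns; by rank–nullity, nullity = 6 − 3 = 3.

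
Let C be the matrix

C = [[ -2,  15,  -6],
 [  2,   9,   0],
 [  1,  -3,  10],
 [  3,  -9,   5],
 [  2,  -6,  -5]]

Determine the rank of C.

3

Row reduce to echelon form.
R2 ← R2 + R1: [0, 24, -6]
R3 ← R3 + (1/2)·R1: [0, 9/2, 7]
R4 ← R4 + (3/2)·R1: [0, 27/2, -4]
R5 ← R5 + R1: [0, 9, -11]
R3 ← R3 − (3/16)·R2: [0, 0, 65/8]
R4 ← R4 − (9/16)·R2: [0, 0, -5/8]
R5 ← R5 − (3/8)·R2: [0, 0, -35/4]
R4 ← R4 + (1/13)·R3: [0, 0, 0]
R5 ← R5 + (14/13)·R3: [0, 0, 0]
Echelon form has 3 nonzero rows, so rank(C) = 3.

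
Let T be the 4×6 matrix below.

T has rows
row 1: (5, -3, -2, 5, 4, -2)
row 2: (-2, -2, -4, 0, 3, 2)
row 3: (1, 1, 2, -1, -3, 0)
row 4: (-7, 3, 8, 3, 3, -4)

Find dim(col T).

Row reduce to echelon form.
R2 ← R2 + (2/5)·R1: [0, -16/5, -24/5, 2, 23/5, 6/5]
R3 ← R3 − (1/5)·R1: [0, 8/5, 12/5, -2, -19/5, 2/5]
R4 ← R4 + (7/5)·R1: [0, -6/5, 26/5, 10, 43/5, -34/5]
R3 ← R3 + (1/2)·R2: [0, 0, 0, -1, -3/2, 1]
R4 ← R4 − (3/8)·R2: [0, 0, 7, 37/4, 55/8, -29/4]
Swap R3 ↔ R4
Echelon form has 4 nonzero rows, so rank(T) = 4.
The column space has dimension equal to the rank: 4.

4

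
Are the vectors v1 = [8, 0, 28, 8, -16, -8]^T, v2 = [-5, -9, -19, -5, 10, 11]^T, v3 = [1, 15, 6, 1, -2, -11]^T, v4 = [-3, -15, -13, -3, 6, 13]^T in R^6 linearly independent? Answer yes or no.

no

Form the matrix with these vectors as rows and row reduce.
R2 ← R2 + (5/8)·R1: [0, -9, -3/2, 0, 0, 6]
R3 ← R3 − (1/8)·R1: [0, 15, 5/2, 0, 0, -10]
R4 ← R4 + (3/8)·R1: [0, -15, -5/2, 0, 0, 10]
R3 ← R3 + (5/3)·R2: [0, 0, 0, 0, 0, 0]
R4 ← R4 − (5/3)·R2: [0, 0, 0, 0, 0, 0]
2 nonzero rows, so the 4 vectors span a space of dimension 2.
Since 2 < 4, the vectors are linearly dependent.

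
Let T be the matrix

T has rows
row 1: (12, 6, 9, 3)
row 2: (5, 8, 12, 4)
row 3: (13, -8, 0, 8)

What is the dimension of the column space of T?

Row reduce to echelon form.
R2 ← R2 − (5/12)·R1: [0, 11/2, 33/4, 11/4]
R3 ← R3 − (13/12)·R1: [0, -29/2, -39/4, 19/4]
R3 ← R3 + (29/11)·R2: [0, 0, 12, 12]
Echelon form has 3 nonzero rows, so rank(T) = 3.
The column space has dimension equal to the rank: 3.

3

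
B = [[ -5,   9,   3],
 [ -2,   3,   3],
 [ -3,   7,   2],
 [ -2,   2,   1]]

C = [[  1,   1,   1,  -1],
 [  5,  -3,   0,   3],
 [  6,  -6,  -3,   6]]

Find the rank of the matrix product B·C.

First compute BC:
[[ 58, -50, -14,  50],
 [ 31, -29, -11,  29],
 [ 44, -36,  -9,  36],
 [ 14, -14,  -5,  14]]
Now row reduce the product.
R2 ← R2 − (31/58)·R1: [0, -66/29, -102/29, 66/29]
R3 ← R3 − (22/29)·R1: [0, 56/29, 47/29, -56/29]
R4 ← R4 − (7/29)·R1: [0, -56/29, -47/29, 56/29]
R3 ← R3 + (28/33)·R2: [0, 0, -15/11, 0]
R4 ← R4 − (28/33)·R2: [0, 0, 15/11, 0]
R4 ← R4 + R3: [0, 0, 0, 0]
3 nonzero rows, so rank(BC) = 3.

3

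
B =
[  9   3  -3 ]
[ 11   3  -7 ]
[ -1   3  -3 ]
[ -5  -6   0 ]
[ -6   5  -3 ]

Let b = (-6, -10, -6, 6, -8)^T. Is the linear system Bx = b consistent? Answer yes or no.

Row reduce the augmented matrix [B | b].
R2 ← R2 − (11/9)·R1: [0, -2/3, -10/3, -8/3]
R3 ← R3 + (1/9)·R1: [0, 10/3, -10/3, -20/3]
R4 ← R4 + (5/9)·R1: [0, -13/3, -5/3, 8/3]
R5 ← R5 + (2/3)·R1: [0, 7, -5, -12]
R3 ← R3 + (5)·R2: [0, 0, -20, -20]
R4 ← R4 − (13/2)·R2: [0, 0, 20, 20]
R5 ← R5 + (21/2)·R2: [0, 0, -40, -40]
R4 ← R4 + R3: [0, 0, 0, 0]
R5 ← R5 − (2)·R3: [0, 0, 0, 0]
The echelon form has 3 nonzero rows, and every pivot lies in the first 3 columns, so rank(B) = rank([B|b]) = 3.
The system is consistent.

yes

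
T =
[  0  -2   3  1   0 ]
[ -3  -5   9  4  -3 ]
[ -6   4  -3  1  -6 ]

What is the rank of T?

Row reduce to echelon form.
Swap R1 ↔ R2
R3 ← R3 − (2)·R1: [0, 14, -21, -7, 0]
R3 ← R3 + (7)·R2: [0, 0, 0, 0, 0]
Echelon form has 2 nonzero rows, so rank(T) = 2.

2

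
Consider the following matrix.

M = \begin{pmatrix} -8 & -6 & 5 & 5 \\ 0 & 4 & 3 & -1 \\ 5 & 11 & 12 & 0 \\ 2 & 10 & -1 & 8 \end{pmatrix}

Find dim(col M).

Row reduce to echelon form.
R3 ← R3 + (5/8)·R1: [0, 29/4, 121/8, 25/8]
R4 ← R4 + (1/4)·R1: [0, 17/2, 1/4, 37/4]
R3 ← R3 − (29/16)·R2: [0, 0, 155/16, 79/16]
R4 ← R4 − (17/8)·R2: [0, 0, -49/8, 91/8]
R4 ← R4 + (98/155)·R3: [0, 0, 0, 2247/155]
Echelon form has 4 nonzero rows, so rank(M) = 4.
The column space has dimension equal to the rank: 4.

4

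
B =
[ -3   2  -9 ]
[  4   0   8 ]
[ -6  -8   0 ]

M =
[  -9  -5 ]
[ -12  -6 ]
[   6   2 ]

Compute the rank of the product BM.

First compute BM:
[[-51, -15],
 [ 12,  -4],
 [150,  78]]
Now row reduce the product.
R2 ← R2 + (4/17)·R1: [0, -128/17]
R3 ← R3 + (50/17)·R1: [0, 576/17]
R3 ← R3 + (9/2)·R2: [0, 0]
2 nonzero rows, so rank(BM) = 2.

2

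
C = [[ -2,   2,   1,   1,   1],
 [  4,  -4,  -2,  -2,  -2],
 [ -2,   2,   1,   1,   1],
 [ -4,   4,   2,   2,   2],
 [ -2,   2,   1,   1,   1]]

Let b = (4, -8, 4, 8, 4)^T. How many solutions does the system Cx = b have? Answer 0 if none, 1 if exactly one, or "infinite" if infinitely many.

infinite

Row reduce the augmented matrix [C | b].
R2 ← R2 + (2)·R1: [0, 0, 0, 0, 0, 0]
R3 ← R3 − R1: [0, 0, 0, 0, 0, 0]
R4 ← R4 − (2)·R1: [0, 0, 0, 0, 0, 0]
R5 ← R5 − R1: [0, 0, 0, 0, 0, 0]
The echelon form has 1 nonzero rows, and every pivot lies in the first 5 columns, so rank(C) = rank([C|b]) = 1.
The system is consistent.
rank = 1 < 5 unknowns, so there are infinitely many solutions.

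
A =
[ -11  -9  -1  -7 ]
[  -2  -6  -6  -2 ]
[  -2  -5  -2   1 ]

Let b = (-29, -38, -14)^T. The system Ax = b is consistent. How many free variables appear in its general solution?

1

Row reduce the augmented matrix [A | b].
R2 ← R2 − (2/11)·R1: [0, -48/11, -64/11, -8/11, -360/11]
R3 ← R3 − (2/11)·R1: [0, -37/11, -20/11, 25/11, -96/11]
R3 ← R3 − (37/48)·R2: [0, 0, 8/3, 17/6, 33/2]
The echelon form has 3 nonzero rows, and every pivot lies in the first 4 columns, so rank(A) = rank([A|b]) = 3.
The system is consistent.
Free variables = (unknowns) − (rank) = 4 − 3 = 1.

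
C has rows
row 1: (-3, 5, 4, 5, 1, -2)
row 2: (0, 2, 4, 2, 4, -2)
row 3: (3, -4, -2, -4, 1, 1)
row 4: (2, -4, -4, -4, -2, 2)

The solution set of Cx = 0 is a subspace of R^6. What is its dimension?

4

Row reduce to echelon form.
R3 ← R3 + R1: [0, 1, 2, 1, 2, -1]
R4 ← R4 + (2/3)·R1: [0, -2/3, -4/3, -2/3, -4/3, 2/3]
R3 ← R3 − (1/2)·R2: [0, 0, 0, 0, 0, 0]
R4 ← R4 + (1/3)·R2: [0, 0, 0, 0, 0, 0]
2 nonzero rows, so rank(C) = 2.
C has 6 columns; by rank–nullity, nullity = 6 − 2 = 4.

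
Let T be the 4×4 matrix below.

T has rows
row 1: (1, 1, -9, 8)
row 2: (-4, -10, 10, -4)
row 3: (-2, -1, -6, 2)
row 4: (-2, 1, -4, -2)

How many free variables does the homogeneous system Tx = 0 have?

1

Row reduce to echelon form.
R2 ← R2 + (4)·R1: [0, -6, -26, 28]
R3 ← R3 + (2)·R1: [0, 1, -24, 18]
R4 ← R4 + (2)·R1: [0, 3, -22, 14]
R3 ← R3 + (1/6)·R2: [0, 0, -85/3, 68/3]
R4 ← R4 + (1/2)·R2: [0, 0, -35, 28]
R4 ← R4 − (21/17)·R3: [0, 0, 0, 0]
3 nonzero rows, so rank(T) = 3.
T has 4 columns; by rank–nullity, nullity = 4 − 3 = 1.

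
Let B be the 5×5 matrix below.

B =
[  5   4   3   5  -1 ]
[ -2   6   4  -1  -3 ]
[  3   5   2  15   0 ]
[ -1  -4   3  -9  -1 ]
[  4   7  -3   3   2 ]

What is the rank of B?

5

Row reduce to echelon form.
R2 ← R2 + (2/5)·R1: [0, 38/5, 26/5, 1, -17/5]
R3 ← R3 − (3/5)·R1: [0, 13/5, 1/5, 12, 3/5]
R4 ← R4 + (1/5)·R1: [0, -16/5, 18/5, -8, -6/5]
R5 ← R5 − (4/5)·R1: [0, 19/5, -27/5, -1, 14/5]
R3 ← R3 − (13/38)·R2: [0, 0, -30/19, 443/38, 67/38]
R4 ← R4 + (8/19)·R2: [0, 0, 110/19, -144/19, -50/19]
R5 ← R5 − (1/2)·R2: [0, 0, -8, -3/2, 9/2]
R4 ← R4 + (11/3)·R3: [0, 0, 0, 211/6, 23/6]
R5 ← R5 − (76/15)·R3: [0, 0, 0, -1817/30, -133/30]
R5 ← R5 + (1817/1055)·R4: [0, 0, 0, 0, 2288/1055]
Echelon form has 5 nonzero rows, so rank(B) = 5.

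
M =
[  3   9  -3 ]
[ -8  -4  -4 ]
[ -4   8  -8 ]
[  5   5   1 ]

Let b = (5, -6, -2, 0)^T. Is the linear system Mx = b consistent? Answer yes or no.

no

Row reduce the augmented matrix [M | b].
R2 ← R2 + (8/3)·R1: [0, 20, -12, 22/3]
R3 ← R3 + (4/3)·R1: [0, 20, -12, 14/3]
R4 ← R4 − (5/3)·R1: [0, -10, 6, -25/3]
R3 ← R3 − R2: [0, 0, 0, -8/3]
R4 ← R4 + (1/2)·R2: [0, 0, 0, -14/3]
R4 ← R4 − (7/4)·R3: [0, 0, 0, 0]
The echelon form has 3 nonzero rows; the last pivot sits in the augmented column, so rank(M) = 2 but rank([M|b]) = 3.
Since the ranks differ, the system is inconsistent.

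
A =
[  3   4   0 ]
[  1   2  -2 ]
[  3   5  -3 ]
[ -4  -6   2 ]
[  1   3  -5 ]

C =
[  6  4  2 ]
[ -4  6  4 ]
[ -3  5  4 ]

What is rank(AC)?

2

First compute AC:
[[  2,  36,  22],
 [  4,   6,   2],
 [  7,  27,  14],
 [ -6, -42, -24],
 [  9,  -3,  -6]]
Now row reduce the product.
R2 ← R2 − (2)·R1: [0, -66, -42]
R3 ← R3 − (7/2)·R1: [0, -99, -63]
R4 ← R4 + (3)·R1: [0, 66, 42]
R5 ← R5 − (9/2)·R1: [0, -165, -105]
R3 ← R3 − (3/2)·R2: [0, 0, 0]
R4 ← R4 + R2: [0, 0, 0]
R5 ← R5 − (5/2)·R2: [0, 0, 0]
2 nonzero rows, so rank(AC) = 2.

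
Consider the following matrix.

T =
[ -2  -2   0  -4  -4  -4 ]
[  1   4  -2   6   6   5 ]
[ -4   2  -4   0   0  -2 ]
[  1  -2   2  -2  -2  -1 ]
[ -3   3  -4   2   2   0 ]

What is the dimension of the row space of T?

Row reduce to echelon form.
R2 ← R2 + (1/2)·R1: [0, 3, -2, 4, 4, 3]
R3 ← R3 − (2)·R1: [0, 6, -4, 8, 8, 6]
R4 ← R4 + (1/2)·R1: [0, -3, 2, -4, -4, -3]
R5 ← R5 − (3/2)·R1: [0, 6, -4, 8, 8, 6]
R3 ← R3 − (2)·R2: [0, 0, 0, 0, 0, 0]
R4 ← R4 + R2: [0, 0, 0, 0, 0, 0]
R5 ← R5 − (2)·R2: [0, 0, 0, 0, 0, 0]
Echelon form has 2 nonzero rows, so rank(T) = 2.
The row space has dimension equal to the rank: 2.

2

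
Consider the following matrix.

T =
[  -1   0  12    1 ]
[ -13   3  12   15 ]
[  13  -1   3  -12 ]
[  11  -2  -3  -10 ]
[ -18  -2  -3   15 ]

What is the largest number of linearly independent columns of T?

Row reduce to echelon form.
R2 ← R2 − (13)·R1: [0, 3, -144, 2]
R3 ← R3 + (13)·R1: [0, -1, 159, 1]
R4 ← R4 + (11)·R1: [0, -2, 129, 1]
R5 ← R5 − (18)·R1: [0, -2, -219, -3]
R3 ← R3 + (1/3)·R2: [0, 0, 111, 5/3]
R4 ← R4 + (2/3)·R2: [0, 0, 33, 7/3]
R5 ← R5 + (2/3)·R2: [0, 0, -315, -5/3]
R4 ← R4 − (11/37)·R3: [0, 0, 0, 68/37]
R5 ← R5 + (105/37)·R3: [0, 0, 0, 340/111]
R5 ← R5 − (5/3)·R4: [0, 0, 0, 0]
Echelon form has 4 nonzero rows, so rank(T) = 4.
The rank gives the maximum number of linearly independent columns: 4.

4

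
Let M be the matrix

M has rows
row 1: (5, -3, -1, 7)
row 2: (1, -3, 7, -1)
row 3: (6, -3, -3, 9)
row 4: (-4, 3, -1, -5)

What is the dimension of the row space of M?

2

Row reduce to echelon form.
R2 ← R2 − (1/5)·R1: [0, -12/5, 36/5, -12/5]
R3 ← R3 − (6/5)·R1: [0, 3/5, -9/5, 3/5]
R4 ← R4 + (4/5)·R1: [0, 3/5, -9/5, 3/5]
R3 ← R3 + (1/4)·R2: [0, 0, 0, 0]
R4 ← R4 + (1/4)·R2: [0, 0, 0, 0]
Echelon form has 2 nonzero rows, so rank(M) = 2.
The row space has dimension equal to the rank: 2.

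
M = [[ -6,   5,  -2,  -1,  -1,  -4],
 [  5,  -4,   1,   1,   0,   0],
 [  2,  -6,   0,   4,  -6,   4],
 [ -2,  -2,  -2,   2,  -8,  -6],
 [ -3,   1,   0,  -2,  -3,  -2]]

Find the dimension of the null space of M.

Row reduce to echelon form.
R2 ← R2 + (5/6)·R1: [0, 1/6, -2/3, 1/6, -5/6, -10/3]
R3 ← R3 + (1/3)·R1: [0, -13/3, -2/3, 11/3, -19/3, 8/3]
R4 ← R4 − (1/3)·R1: [0, -11/3, -4/3, 7/3, -23/3, -14/3]
R5 ← R5 − (1/2)·R1: [0, -3/2, 1, -3/2, -5/2, 0]
R3 ← R3 + (26)·R2: [0, 0, -18, 8, -28, -84]
R4 ← R4 + (22)·R2: [0, 0, -16, 6, -26, -78]
R5 ← R5 + (9)·R2: [0, 0, -5, 0, -10, -30]
R4 ← R4 − (8/9)·R3: [0, 0, 0, -10/9, -10/9, -10/3]
R5 ← R5 − (5/18)·R3: [0, 0, 0, -20/9, -20/9, -20/3]
R5 ← R5 − (2)·R4: [0, 0, 0, 0, 0, 0]
4 nonzero rows, so rank(M) = 4.
M has 6 columns; by rank–nullity, nullity = 6 − 4 = 2.

2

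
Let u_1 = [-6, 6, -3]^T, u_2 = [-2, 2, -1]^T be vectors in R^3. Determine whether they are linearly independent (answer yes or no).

no

Form the matrix with these vectors as rows and row reduce.
R2 ← R2 − (1/3)·R1: [0, 0, 0]
1 nonzero row, so the 2 vectors span a space of dimension 1.
Since 1 < 2, the vectors are linearly dependent.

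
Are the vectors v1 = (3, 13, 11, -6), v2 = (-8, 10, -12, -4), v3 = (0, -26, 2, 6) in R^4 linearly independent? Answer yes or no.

Form the matrix with these vectors as rows and row reduce.
R2 ← R2 + (8/3)·R1: [0, 134/3, 52/3, -20]
R3 ← R3 + (39/67)·R2: [0, 0, 810/67, -378/67]
3 nonzero rows, so the 3 vectors span a space of dimension 3.
Since 3 = 3, the vectors are linearly independent.

yes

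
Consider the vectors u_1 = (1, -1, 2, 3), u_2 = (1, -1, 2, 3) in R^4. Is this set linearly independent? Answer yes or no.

no

Form the matrix with these vectors as rows and row reduce.
R2 ← R2 − R1: [0, 0, 0, 0]
1 nonzero row, so the 2 vectors span a space of dimension 1.
Since 1 < 2, the vectors are linearly dependent.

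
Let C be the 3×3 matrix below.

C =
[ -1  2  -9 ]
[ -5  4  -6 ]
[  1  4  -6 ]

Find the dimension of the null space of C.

Row reduce to echelon form.
R2 ← R2 − (5)·R1: [0, -6, 39]
R3 ← R3 + R1: [0, 6, -15]
R3 ← R3 + R2: [0, 0, 24]
3 nonzero rows, so rank(C) = 3.
C has 3 columns; by rank–nullity, nullity = 3 − 3 = 0.

0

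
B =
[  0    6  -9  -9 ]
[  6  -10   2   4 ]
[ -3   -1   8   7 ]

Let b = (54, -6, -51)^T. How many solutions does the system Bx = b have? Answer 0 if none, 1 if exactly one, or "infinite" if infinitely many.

Row reduce the augmented matrix [B | b].
Swap R1 ↔ R2
R3 ← R3 + (1/2)·R1: [0, -6, 9, 9, -54]
R3 ← R3 + R2: [0, 0, 0, 0, 0]
The echelon form has 2 nonzero rows, and every pivot lies in the first 4 columns, so rank(B) = rank([B|b]) = 2.
The system is consistent.
rank = 2 < 4 unknowns, so there are infinitely many solutions.

infinite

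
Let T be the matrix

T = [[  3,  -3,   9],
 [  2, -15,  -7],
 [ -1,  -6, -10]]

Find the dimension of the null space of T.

Row reduce to echelon form.
R2 ← R2 − (2/3)·R1: [0, -13, -13]
R3 ← R3 + (1/3)·R1: [0, -7, -7]
R3 ← R3 − (7/13)·R2: [0, 0, 0]
2 nonzero rows, so rank(T) = 2.
T has 3 columns; by rank–nullity, nullity = 3 − 2 = 1.

1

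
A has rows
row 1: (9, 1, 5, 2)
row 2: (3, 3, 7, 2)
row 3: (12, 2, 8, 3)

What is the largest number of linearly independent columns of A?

2

Row reduce to echelon form.
R2 ← R2 − (1/3)·R1: [0, 8/3, 16/3, 4/3]
R3 ← R3 − (4/3)·R1: [0, 2/3, 4/3, 1/3]
R3 ← R3 − (1/4)·R2: [0, 0, 0, 0]
Echelon form has 2 nonzero rows, so rank(A) = 2.
The rank gives the maximum number of linearly independent columns: 2.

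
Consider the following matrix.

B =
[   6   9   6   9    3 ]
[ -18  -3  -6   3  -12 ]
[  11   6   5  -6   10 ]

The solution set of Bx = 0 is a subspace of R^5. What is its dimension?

2

Row reduce to echelon form.
R2 ← R2 + (3)·R1: [0, 24, 12, 30, -3]
R3 ← R3 − (11/6)·R1: [0, -21/2, -6, -45/2, 9/2]
R3 ← R3 + (7/16)·R2: [0, 0, -3/4, -75/8, 51/16]
3 nonzero rows, so rank(B) = 3.
B has 5 columns; by rank–nullity, nullity = 5 − 3 = 2.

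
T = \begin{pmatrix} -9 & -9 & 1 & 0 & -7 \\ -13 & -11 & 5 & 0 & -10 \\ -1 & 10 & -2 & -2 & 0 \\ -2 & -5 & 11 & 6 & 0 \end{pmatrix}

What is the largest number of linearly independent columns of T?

Row reduce to echelon form.
R2 ← R2 − (13/9)·R1: [0, 2, 32/9, 0, 1/9]
R3 ← R3 − (1/9)·R1: [0, 11, -19/9, -2, 7/9]
R4 ← R4 − (2/9)·R1: [0, -3, 97/9, 6, 14/9]
R3 ← R3 − (11/2)·R2: [0, 0, -65/3, -2, 1/6]
R4 ← R4 + (3/2)·R2: [0, 0, 145/9, 6, 31/18]
R4 ← R4 + (29/39)·R3: [0, 0, 0, 176/39, 24/13]
Echelon form has 4 nonzero rows, so rank(T) = 4.
The rank gives the maximum number of linearly independent columns: 4.

4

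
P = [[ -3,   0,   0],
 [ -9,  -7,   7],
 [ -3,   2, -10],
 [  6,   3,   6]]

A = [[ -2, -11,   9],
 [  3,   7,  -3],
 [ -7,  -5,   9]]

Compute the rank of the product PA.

3

First compute PA:
[[  6,  33, -27],
 [-52,  15,   3],
 [ 82,  97, -123],
 [-45, -75,  99]]
Now row reduce the product.
R2 ← R2 + (26/3)·R1: [0, 301, -231]
R3 ← R3 − (41/3)·R1: [0, -354, 246]
R4 ← R4 + (15/2)·R1: [0, 345/2, -207/2]
R3 ← R3 + (354/301)·R2: [0, 0, -1104/43]
R4 ← R4 − (345/602)·R2: [0, 0, 1242/43]
R4 ← R4 + (9/8)·R3: [0, 0, 0]
3 nonzero rows, so rank(PA) = 3.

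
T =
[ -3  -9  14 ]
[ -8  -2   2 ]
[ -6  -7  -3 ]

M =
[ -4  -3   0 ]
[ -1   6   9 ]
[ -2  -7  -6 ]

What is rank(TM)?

3

First compute TM:
[[ -7, -143, -165],
 [ 30,  -2, -30],
 [ 37,  -3, -45]]
Now row reduce the product.
R2 ← R2 + (30/7)·R1: [0, -4304/7, -5160/7]
R3 ← R3 + (37/7)·R1: [0, -5312/7, -6420/7]
R3 ← R3 − (332/269)·R2: [0, 0, -1980/269]
3 nonzero rows, so rank(TM) = 3.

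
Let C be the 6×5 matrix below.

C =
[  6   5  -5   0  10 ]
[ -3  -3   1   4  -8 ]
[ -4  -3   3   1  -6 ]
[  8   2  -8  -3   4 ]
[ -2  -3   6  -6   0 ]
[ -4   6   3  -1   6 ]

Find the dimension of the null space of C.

Row reduce to echelon form.
R2 ← R2 + (1/2)·R1: [0, -1/2, -3/2, 4, -3]
R3 ← R3 + (2/3)·R1: [0, 1/3, -1/3, 1, 2/3]
R4 ← R4 − (4/3)·R1: [0, -14/3, -4/3, -3, -28/3]
R5 ← R5 + (1/3)·R1: [0, -4/3, 13/3, -6, 10/3]
R6 ← R6 + (2/3)·R1: [0, 28/3, -1/3, -1, 38/3]
R3 ← R3 + (2/3)·R2: [0, 0, -4/3, 11/3, -4/3]
R4 ← R4 − (28/3)·R2: [0, 0, 38/3, -121/3, 56/3]
R5 ← R5 − (8/3)·R2: [0, 0, 25/3, -50/3, 34/3]
R6 ← R6 + (56/3)·R2: [0, 0, -85/3, 221/3, -130/3]
R4 ← R4 + (19/2)·R3: [0, 0, 0, -11/2, 6]
R5 ← R5 + (25/4)·R3: [0, 0, 0, 25/4, 3]
R6 ← R6 − (85/4)·R3: [0, 0, 0, -17/4, -15]
R5 ← R5 + (25/22)·R4: [0, 0, 0, 0, 108/11]
R6 ← R6 − (17/22)·R4: [0, 0, 0, 0, -216/11]
R6 ← R6 + (2)·R5: [0, 0, 0, 0, 0]
5 nonzero rows, so rank(C) = 5.
C has 5 columns; by rank–nullity, nullity = 5 − 5 = 0.

0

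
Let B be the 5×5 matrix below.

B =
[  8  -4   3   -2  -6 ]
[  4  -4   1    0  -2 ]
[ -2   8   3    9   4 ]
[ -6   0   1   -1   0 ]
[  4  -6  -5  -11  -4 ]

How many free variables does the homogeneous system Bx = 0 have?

1

Row reduce to echelon form.
R2 ← R2 − (1/2)·R1: [0, -2, -1/2, 1, 1]
R3 ← R3 + (1/4)·R1: [0, 7, 15/4, 17/2, 5/2]
R4 ← R4 + (3/4)·R1: [0, -3, 13/4, -5/2, -9/2]
R5 ← R5 − (1/2)·R1: [0, -4, -13/2, -10, -1]
R3 ← R3 + (7/2)·R2: [0, 0, 2, 12, 6]
R4 ← R4 − (3/2)·R2: [0, 0, 4, -4, -6]
R5 ← R5 − (2)·R2: [0, 0, -11/2, -12, -3]
R4 ← R4 − (2)·R3: [0, 0, 0, -28, -18]
R5 ← R5 + (11/4)·R3: [0, 0, 0, 21, 27/2]
R5 ← R5 + (3/4)·R4: [0, 0, 0, 0, 0]
4 nonzero rows, so rank(B) = 4.
B has 5 columns; by rank–nullity, nullity = 5 − 4 = 1.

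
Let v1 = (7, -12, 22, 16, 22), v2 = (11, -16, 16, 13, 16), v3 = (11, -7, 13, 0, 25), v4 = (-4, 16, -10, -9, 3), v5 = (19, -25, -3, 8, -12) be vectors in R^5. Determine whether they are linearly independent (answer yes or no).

yes

Form the matrix with these vectors as rows and row reduce.
R2 ← R2 − (11/7)·R1: [0, 20/7, -130/7, -85/7, -130/7]
R3 ← R3 − (11/7)·R1: [0, 83/7, -151/7, -176/7, -67/7]
R4 ← R4 + (4/7)·R1: [0, 64/7, 18/7, 1/7, 109/7]
R5 ← R5 − (19/7)·R1: [0, 53/7, -439/7, -248/7, -502/7]
R3 ← R3 − (83/20)·R2: [0, 0, 111/2, 101/4, 135/2]
R4 ← R4 − (16/5)·R2: [0, 0, 62, 39, 75]
R5 ← R5 − (53/20)·R2: [0, 0, -27/2, -13/4, -45/2]
R4 ← R4 − (124/111)·R3: [0, 0, 0, 1198/111, -15/37]
R5 ← R5 + (9/37)·R3: [0, 0, 0, 107/37, -225/37]
R5 ← R5 − (321/1198)·R4: [0, 0, 0, 0, -7155/1198]
5 nonzero rows, so the 5 vectors span a space of dimension 5.
Since 5 = 5, the vectors are linearly independent.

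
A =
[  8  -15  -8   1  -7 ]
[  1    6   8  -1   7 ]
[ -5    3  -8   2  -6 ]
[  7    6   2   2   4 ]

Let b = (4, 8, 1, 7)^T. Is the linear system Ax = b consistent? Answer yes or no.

no

Row reduce the augmented matrix [A | b].
R2 ← R2 − (1/8)·R1: [0, 63/8, 9, -9/8, 63/8, 15/2]
R3 ← R3 + (5/8)·R1: [0, -51/8, -13, 21/8, -83/8, 7/2]
R4 ← R4 − (7/8)·R1: [0, 153/8, 9, 9/8, 81/8, 7/2]
R3 ← R3 + (17/21)·R2: [0, 0, -40/7, 12/7, -4, 67/7]
R4 ← R4 − (17/7)·R2: [0, 0, -90/7, 27/7, -9, -103/7]
R4 ← R4 − (9/4)·R3: [0, 0, 0, 0, 0, -145/4]
The echelon form has 4 nonzero rows; the last pivot sits in the augmented column, so rank(A) = 3 but rank([A|b]) = 4.
Since the ranks differ, the system is inconsistent.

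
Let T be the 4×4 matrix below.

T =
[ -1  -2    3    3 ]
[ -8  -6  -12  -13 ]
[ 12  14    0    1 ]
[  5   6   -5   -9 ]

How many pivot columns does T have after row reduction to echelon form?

Row reduce to echelon form.
R2 ← R2 − (8)·R1: [0, 10, -36, -37]
R3 ← R3 + (12)·R1: [0, -10, 36, 37]
R4 ← R4 + (5)·R1: [0, -4, 10, 6]
R3 ← R3 + R2: [0, 0, 0, 0]
R4 ← R4 + (2/5)·R2: [0, 0, -22/5, -44/5]
Swap R3 ↔ R4
Echelon form has 3 nonzero rows, so rank(T) = 3.
Each nonzero row contributes one pivot column: 3 pivot columns.

3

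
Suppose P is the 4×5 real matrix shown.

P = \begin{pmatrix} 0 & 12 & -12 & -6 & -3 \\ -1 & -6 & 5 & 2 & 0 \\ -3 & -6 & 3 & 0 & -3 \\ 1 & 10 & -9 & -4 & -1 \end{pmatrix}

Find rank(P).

2

Row reduce to echelon form.
Swap R1 ↔ R2
R3 ← R3 − (3)·R1: [0, 12, -12, -6, -3]
R4 ← R4 + R1: [0, 4, -4, -2, -1]
R3 ← R3 − R2: [0, 0, 0, 0, 0]
R4 ← R4 − (1/3)·R2: [0, 0, 0, 0, 0]
Echelon form has 2 nonzero rows, so rank(P) = 2.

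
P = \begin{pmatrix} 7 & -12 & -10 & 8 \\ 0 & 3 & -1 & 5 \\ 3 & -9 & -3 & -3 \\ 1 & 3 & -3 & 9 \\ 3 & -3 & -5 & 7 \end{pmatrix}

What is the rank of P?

Row reduce to echelon form.
R3 ← R3 − (3/7)·R1: [0, -27/7, 9/7, -45/7]
R4 ← R4 − (1/7)·R1: [0, 33/7, -11/7, 55/7]
R5 ← R5 − (3/7)·R1: [0, 15/7, -5/7, 25/7]
R3 ← R3 + (9/7)·R2: [0, 0, 0, 0]
R4 ← R4 − (11/7)·R2: [0, 0, 0, 0]
R5 ← R5 − (5/7)·R2: [0, 0, 0, 0]
Echelon form has 2 nonzero rows, so rank(P) = 2.

2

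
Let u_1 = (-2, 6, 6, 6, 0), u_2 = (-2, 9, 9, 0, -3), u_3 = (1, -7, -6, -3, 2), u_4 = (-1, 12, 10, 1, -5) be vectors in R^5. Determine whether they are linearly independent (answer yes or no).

no

Form the matrix with these vectors as rows and row reduce.
R2 ← R2 − R1: [0, 3, 3, -6, -3]
R3 ← R3 + (1/2)·R1: [0, -4, -3, 0, 2]
R4 ← R4 − (1/2)·R1: [0, 9, 7, -2, -5]
R3 ← R3 + (4/3)·R2: [0, 0, 1, -8, -2]
R4 ← R4 − (3)·R2: [0, 0, -2, 16, 4]
R4 ← R4 + (2)·R3: [0, 0, 0, 0, 0]
3 nonzero rows, so the 4 vectors span a space of dimension 3.
Since 3 < 4, the vectors are linearly dependent.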